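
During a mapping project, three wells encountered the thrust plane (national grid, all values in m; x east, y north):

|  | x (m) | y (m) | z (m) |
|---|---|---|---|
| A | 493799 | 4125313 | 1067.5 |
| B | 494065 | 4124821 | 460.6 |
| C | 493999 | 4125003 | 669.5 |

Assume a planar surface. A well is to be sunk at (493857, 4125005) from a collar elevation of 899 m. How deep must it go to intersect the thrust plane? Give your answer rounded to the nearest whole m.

Two edge vectors: A→B = (266, -492, -606.9), A→C = (200, -310, -398).
Normal n = (A→B) × (A→C) = (7677, -15512, 15940).
So ∂z/∂x = −n_x/n_z = −0.48161857 and ∂z/∂y = −n_y/n_z = 0.97314931.
Intercept c from A: 1067.5 + 237822.77 − 4014545.50 = −3775655.23.
At (493857, 4125005): z_contact = −237850.7 + 4014245.8 − 3775655.23 = 739.8 m.
Depth below ground = 899 − 739.8 = 159 m.

159 m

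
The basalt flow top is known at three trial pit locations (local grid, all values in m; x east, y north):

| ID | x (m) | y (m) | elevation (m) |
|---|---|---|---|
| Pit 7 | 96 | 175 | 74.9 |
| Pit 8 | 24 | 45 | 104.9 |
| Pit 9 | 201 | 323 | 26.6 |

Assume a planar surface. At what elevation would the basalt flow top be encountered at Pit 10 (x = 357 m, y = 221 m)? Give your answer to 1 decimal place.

-80.4 m

Two edge vectors: Pit 7→Pit 8 = (-72, -130, 30), Pit 7→Pit 9 = (105, 148, -48.3).
Normal n = (Pit 7→Pit 8) × (Pit 7→Pit 9) = (1839, -327.6, 2994).
So ∂z/∂x = −n_x/n_z = −0.61423 and ∂z/∂y = −n_y/n_z = 0.10942.
Intercept c from Pit 7: 74.9 + 58.97 − 19.15 = 114.72.
At (357, 221): z = −219.3 + 24.2 + 114.72 = -80.4 m.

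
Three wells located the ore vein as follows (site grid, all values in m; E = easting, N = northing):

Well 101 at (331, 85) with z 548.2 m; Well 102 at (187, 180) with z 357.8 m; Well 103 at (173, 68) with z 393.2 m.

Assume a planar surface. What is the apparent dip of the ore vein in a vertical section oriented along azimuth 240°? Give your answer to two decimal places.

33.77°

Two edge vectors: Well 101→Well 102 = (-144, 95, -190.4), Well 101→Well 103 = (-158, -17, -155).
Normal n = (Well 101→Well 102) × (Well 101→Well 103) = (-17961.8, 7763.2, 17458).
So ∂z/∂E = −n_x/n_z = 1.02886 and ∂z/∂N = −n_y/n_z = −0.44468.
Unit vector along 240° is (sin 240°, cos 240°) = (-0.8660, -0.5000).
Slope in that direction = a·(-0.8660) + b·(-0.5000) = −0.66868.
Apparent dip = arctan|0.66868| = 33.77° (true dip is 48.3°, so apparent ≤ true as expected).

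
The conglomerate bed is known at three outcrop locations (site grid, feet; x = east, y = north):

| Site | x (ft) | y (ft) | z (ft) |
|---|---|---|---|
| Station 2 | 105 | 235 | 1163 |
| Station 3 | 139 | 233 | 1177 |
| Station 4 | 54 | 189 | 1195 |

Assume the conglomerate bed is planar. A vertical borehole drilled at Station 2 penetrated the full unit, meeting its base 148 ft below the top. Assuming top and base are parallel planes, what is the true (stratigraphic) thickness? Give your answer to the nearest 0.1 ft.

97.8 ft

Let the plane be z = a·x + b·y + c.
Station 3−Station 2: 34a − 2b = 14;  Station 4−Station 2: −51a − 46b = 32.
Solving gives a = 0.34814, b = −1.08163.
|∇z| = √(a²+b²) = 1.13628, so dip δ = arctan(1.13628) = 48.65°.
True thickness = vertical thickness × cos δ = 148 × cos 48.65° = 97.8 ft.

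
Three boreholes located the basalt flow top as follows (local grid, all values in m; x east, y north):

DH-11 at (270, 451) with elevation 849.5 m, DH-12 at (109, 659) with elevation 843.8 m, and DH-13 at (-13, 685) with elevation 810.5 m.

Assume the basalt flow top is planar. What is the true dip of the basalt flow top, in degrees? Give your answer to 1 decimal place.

Two edge vectors: DH-11→DH-12 = (-161, 208, -5.7), DH-11→DH-13 = (-283, 234, -39).
Normal n = (DH-11→DH-12) × (DH-11→DH-13) = (-6778.2, -4665.9, 21190).
So ∂z/∂x = −n_x/n_z = 0.31988 and ∂z/∂y = −n_y/n_z = 0.22019.
Gradient magnitude |∇z| = √(a² + b²) = √(0.10232 + 0.04849) = 0.38834.
True dip = arctan(0.38834) = 21.2°, dipping toward SW (azimuth ≈ 235°).

21.2°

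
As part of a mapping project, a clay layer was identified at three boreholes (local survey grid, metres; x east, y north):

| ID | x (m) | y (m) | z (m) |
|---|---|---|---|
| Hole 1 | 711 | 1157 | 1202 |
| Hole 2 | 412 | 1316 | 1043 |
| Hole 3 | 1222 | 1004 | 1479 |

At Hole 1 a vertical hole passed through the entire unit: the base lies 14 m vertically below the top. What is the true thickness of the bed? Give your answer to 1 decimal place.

Let the plane be z = a·x + b·y + c.
Hole 2−Hole 1: −299a + 159b = −159;  Hole 3−Hole 1: 511a − 153b = 277.
Solving gives a = 0.55535, b = 0.04434.
|∇z| = √(a²+b²) = 0.55712, so dip δ = arctan(0.55712) = 29.12°.
True thickness = vertical thickness × cos δ = 14 × cos 29.12° = 12.2 m.

12.2 m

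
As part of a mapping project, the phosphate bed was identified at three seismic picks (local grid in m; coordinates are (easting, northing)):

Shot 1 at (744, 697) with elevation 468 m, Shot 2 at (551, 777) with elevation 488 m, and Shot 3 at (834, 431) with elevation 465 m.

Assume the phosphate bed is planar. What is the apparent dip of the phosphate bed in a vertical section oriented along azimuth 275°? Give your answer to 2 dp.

Let the plane be z = a·E + b·N + c.
Shot 2−Shot 1: −193a + 80b = 20;  Shot 3−Shot 1: 90a − 266b = −3.
Solving gives a = −0.11509, b = −0.02766.
Unit vector along 275° is (sin 275°, cos 275°) = (-0.9962, 0.0872).
Slope in that direction = a·(-0.9962) + b·(0.0872) = 0.11224.
Apparent dip = arctan|0.11224| = 6.40° (true dip is 6.8°, so apparent ≤ true as expected).

6.40°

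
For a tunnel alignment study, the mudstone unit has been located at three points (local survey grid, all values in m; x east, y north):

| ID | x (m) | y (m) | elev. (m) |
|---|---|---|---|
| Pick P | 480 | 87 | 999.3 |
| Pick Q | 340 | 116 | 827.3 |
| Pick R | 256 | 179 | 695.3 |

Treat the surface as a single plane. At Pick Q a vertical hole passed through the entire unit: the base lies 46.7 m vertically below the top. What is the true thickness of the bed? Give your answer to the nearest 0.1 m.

Two edge vectors: Pick P→Pick Q = (-140, 29, -172), Pick P→Pick R = (-224, 92, -304).
Normal n = (Pick P→Pick Q) × (Pick P→Pick R) = (7008, -4032, -6384).
So ∂z/∂x = −n_x/n_z = 1.09774 and ∂z/∂y = −n_y/n_z = −0.63158.
|∇z| = √(a²+b²) = 1.26647, so dip δ = arctan(1.26647) = 51.71°.
True thickness = vertical thickness × cos δ = 46.7 × cos 51.71° = 28.9 m.

28.9 m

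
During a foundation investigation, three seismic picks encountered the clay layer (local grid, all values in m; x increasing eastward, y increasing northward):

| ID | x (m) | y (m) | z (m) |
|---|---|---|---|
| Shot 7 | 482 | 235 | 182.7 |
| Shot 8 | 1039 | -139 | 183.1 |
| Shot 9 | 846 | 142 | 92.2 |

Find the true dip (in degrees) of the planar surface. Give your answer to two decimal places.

35.82°

Two edge vectors: Shot 7→Shot 8 = (557, -374, 0.4), Shot 7→Shot 9 = (364, -93, -90.5).
Normal n = (Shot 7→Shot 8) × (Shot 7→Shot 9) = (33884.2, 50554.1, 84335).
So ∂z/∂x = −n_x/n_z = −0.40178 and ∂z/∂y = −n_y/n_z = −0.59944.
Gradient magnitude |∇z| = √(a² + b²) = √(0.16143 + 0.35933) = 0.72164.
True dip = arctan(0.72164) = 35.82°, dipping toward NE (azimuth ≈ 034°).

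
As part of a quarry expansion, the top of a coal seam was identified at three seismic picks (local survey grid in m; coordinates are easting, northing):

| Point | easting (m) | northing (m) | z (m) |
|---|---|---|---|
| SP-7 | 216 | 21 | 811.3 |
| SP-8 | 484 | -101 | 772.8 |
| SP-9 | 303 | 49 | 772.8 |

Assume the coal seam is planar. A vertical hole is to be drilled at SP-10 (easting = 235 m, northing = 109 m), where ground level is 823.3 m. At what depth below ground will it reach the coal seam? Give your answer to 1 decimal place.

51.9 m

Let the plane be z = a·easting + b·northing + c.
SP-8−SP-7: 268a − 122b = −38.5;  SP-9−SP-7: 87a + 28b = −38.5.
Solving gives a = −0.31874, b = −0.38462.
Then c = 811.3 − a·216 − b·21 = 888.23.
At (235, 109): z_contact = −74.90 − 41.92 + 888.23 = 771.40 m.
Depth below ground = 823.3 − 771.40 = 51.9 m.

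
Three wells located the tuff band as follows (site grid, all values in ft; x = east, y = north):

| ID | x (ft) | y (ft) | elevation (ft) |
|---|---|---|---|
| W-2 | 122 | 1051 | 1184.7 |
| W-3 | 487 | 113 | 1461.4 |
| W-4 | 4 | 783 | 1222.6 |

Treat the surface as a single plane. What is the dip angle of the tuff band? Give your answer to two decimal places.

Two edge vectors: W-2→W-3 = (365, -938, 276.7), W-2→W-4 = (-118, -268, 37.9).
Normal n = (W-2→W-3) × (W-2→W-4) = (38605.4, -46484.1, -208504).
So ∂z/∂x = −n_x/n_z = 0.18515 and ∂z/∂y = −n_y/n_z = −0.22294.
Gradient magnitude |∇z| = √(a² + b²) = √(0.03428 + 0.04970) = 0.28980.
True dip = arctan(0.28980) = 16.16°, dipping toward NW (azimuth ≈ 320°).

16.16°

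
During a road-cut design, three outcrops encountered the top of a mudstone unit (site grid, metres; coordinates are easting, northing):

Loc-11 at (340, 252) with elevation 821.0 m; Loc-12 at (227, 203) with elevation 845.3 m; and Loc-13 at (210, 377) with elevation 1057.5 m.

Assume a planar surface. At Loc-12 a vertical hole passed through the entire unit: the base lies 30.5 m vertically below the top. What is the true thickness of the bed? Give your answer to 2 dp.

Two edge vectors: Loc-11→Loc-12 = (-113, -49, 24.3), Loc-11→Loc-13 = (-130, 125, 236.5).
Normal n = (Loc-11→Loc-12) × (Loc-11→Loc-13) = (-14626, 23565.5, -20495).
So ∂z/∂easting = −n_x/n_z = −0.71364 and ∂z/∂northing = −n_y/n_z = 1.14982.
|∇z| = √(a²+b²) = 1.35328, so dip δ = arctan(1.35328) = 53.54°.
True thickness = vertical thickness × cos δ = 30.5 × cos 53.54° = 18.13 m.

18.13 m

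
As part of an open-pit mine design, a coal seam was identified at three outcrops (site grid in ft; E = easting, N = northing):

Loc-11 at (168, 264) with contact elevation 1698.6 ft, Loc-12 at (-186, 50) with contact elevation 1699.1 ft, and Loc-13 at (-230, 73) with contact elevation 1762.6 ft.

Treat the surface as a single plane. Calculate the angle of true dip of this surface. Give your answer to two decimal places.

Two edge vectors: Loc-11→Loc-12 = (-354, -214, 0.5), Loc-11→Loc-13 = (-398, -191, 64).
Normal n = (Loc-11→Loc-12) × (Loc-11→Loc-13) = (-13600.5, 22457, -17558).
So ∂z/∂E = −n_x/n_z = −0.77460 and ∂z/∂N = −n_y/n_z = 1.27902.
Gradient magnitude |∇z| = √(a² + b²) = √(0.60001 + 1.63589) = 1.49529.
True dip = arctan(1.49529) = 56.23°, dipping toward SSE (azimuth ≈ 149°).

56.23°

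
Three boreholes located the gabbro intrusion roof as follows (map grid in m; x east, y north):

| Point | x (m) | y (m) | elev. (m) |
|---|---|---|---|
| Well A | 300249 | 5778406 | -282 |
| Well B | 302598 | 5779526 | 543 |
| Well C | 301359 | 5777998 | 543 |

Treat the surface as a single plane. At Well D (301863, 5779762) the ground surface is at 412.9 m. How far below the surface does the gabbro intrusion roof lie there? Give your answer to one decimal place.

Two edge vectors: Well A→Well B = (2349, 1120, 825), Well A→Well C = (1110, -408, 825).
Normal n = (Well A→Well B) × (Well A→Well C) = (1260600, -1022175, -2201592).
So ∂z/∂x = −n_x/n_z = 0.572585656 and ∂z/∂y = −n_y/n_z = −0.464289024.
Intercept c from Well A: -282 − 171918.27 + 2682850.48 = 2510650.21.
At (301863, 5779762): z_contact = 172842.42 − 2683480.06 + 2510650.21 = 12.58 m.
Depth below ground = 412.9 − 12.58 = 400.3 m.

400.3 m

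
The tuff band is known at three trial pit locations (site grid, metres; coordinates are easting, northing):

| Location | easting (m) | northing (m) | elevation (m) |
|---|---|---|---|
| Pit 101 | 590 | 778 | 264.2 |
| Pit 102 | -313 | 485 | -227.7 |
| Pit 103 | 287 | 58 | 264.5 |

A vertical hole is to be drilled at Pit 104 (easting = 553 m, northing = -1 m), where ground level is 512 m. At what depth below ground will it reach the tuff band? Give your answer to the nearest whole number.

Let the plane be z = a·easting + b·northing + c.
Pit 102−Pit 101: −903a − 293b = −491.9;  Pit 103−Pit 101: −303a − 720b = 0.3.
Solving gives a = 0.63104, b = −0.26598.
Then c = 264.2 − a·590 − b·778 = 98.82.
At (553, -1): z_contact = 349.0 + 0.3 + 98.82 = 448.1 m.
Depth below ground = 512 − 448.1 = 64 m.

64 m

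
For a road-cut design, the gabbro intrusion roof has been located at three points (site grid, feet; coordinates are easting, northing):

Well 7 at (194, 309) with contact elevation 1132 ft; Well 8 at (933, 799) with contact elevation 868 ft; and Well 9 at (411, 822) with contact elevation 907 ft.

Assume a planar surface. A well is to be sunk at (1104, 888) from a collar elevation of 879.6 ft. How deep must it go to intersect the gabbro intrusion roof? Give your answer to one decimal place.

Two edge vectors: Well 7→Well 8 = (739, 490, -264), Well 7→Well 9 = (217, 513, -225).
Normal n = (Well 7→Well 8) × (Well 7→Well 9) = (25182, 108987, 272777).
So ∂z/∂easting = −n_x/n_z = −0.092317 and ∂z/∂northing = −n_y/n_z = −0.399546.
Intercept c from Well 7: 1132 + 17.91 + 123.46 = 1273.37.
At (1104, 888): z_contact = −101.92 − 354.80 + 1273.37 = 816.65 ft.
Depth below ground = 879.6 − 816.65 = 62.9 ft.

62.9 ft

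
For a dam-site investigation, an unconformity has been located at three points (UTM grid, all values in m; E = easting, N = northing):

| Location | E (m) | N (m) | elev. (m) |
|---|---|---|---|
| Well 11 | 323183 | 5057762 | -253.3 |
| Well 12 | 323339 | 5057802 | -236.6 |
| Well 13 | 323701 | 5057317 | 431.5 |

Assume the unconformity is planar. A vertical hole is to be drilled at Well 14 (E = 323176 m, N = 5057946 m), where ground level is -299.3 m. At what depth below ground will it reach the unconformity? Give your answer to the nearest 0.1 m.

157.1 m

Let the plane be z = a·E + b·N + c.
Well 12−Well 11: 156a + 40b = 16.7;  Well 13−Well 11: 518a − 445b = 684.8.
Solving gives a = 0.386326825, b = −1.089174617.
Then c = -253.3 − a·323183 − b·5057762 = 5383678.43.
At (323176, 5057946): z_contact = 124851.56 − 5508986.40 + 5383678.43 = -456.41 m.
Depth below ground = -299.3 − (-456.41) = 157.1 m.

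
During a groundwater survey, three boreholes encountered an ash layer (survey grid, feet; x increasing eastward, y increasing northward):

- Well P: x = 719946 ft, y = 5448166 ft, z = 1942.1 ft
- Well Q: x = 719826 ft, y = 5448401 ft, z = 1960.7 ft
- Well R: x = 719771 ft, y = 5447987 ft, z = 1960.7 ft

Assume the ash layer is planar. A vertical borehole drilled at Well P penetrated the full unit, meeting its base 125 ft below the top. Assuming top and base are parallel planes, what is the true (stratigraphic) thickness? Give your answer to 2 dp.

Let the plane be z = a·x + b·y + c.
Well Q−Well P: −120a + 235b = 18.6;  Well R−Well P: −175a − 179b = 18.6.
Solving gives a = −0.12300, b = 0.01634.
|∇z| = √(a²+b²) = 0.12408, so dip δ = arctan(0.12408) = 7.07°.
True thickness = vertical thickness × cos δ = 125 × cos 7.07° = 124.05 ft.

124.05 ft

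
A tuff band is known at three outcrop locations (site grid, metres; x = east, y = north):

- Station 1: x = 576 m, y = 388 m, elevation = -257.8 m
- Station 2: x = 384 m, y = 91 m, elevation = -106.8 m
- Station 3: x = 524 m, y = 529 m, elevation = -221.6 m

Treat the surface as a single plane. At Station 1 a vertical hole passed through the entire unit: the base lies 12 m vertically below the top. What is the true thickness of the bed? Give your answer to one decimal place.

Let the plane be z = a·x + b·y + c.
Station 2−Station 1: −192a − 297b = 151;  Station 3−Station 1: −52a + 141b = 36.2.
Solving gives a = −0.75366, b = −0.02121.
|∇z| = √(a²+b²) = 0.75395, so dip δ = arctan(0.75395) = 37.01°.
True thickness = vertical thickness × cos δ = 12 × cos 37.01° = 9.6 m.

9.6 m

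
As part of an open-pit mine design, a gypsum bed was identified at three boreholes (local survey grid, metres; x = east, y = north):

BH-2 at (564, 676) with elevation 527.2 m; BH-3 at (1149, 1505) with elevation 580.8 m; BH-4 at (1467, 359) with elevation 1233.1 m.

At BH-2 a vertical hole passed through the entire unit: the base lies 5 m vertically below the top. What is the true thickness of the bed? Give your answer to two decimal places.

3.99 m

Two edge vectors: BH-2→BH-3 = (585, 829, 53.6), BH-2→BH-4 = (903, -317, 705.9).
Normal n = (BH-2→BH-3) × (BH-2→BH-4) = (602182.3, -364550.7, -934032).
So ∂z/∂x = −n_x/n_z = 0.64471 and ∂z/∂y = −n_y/n_z = −0.39030.
|∇z| = √(a²+b²) = 0.75365, so dip δ = arctan(0.75365) = 37.00°.
True thickness = vertical thickness × cos δ = 5 × cos 37.00° = 3.99 m.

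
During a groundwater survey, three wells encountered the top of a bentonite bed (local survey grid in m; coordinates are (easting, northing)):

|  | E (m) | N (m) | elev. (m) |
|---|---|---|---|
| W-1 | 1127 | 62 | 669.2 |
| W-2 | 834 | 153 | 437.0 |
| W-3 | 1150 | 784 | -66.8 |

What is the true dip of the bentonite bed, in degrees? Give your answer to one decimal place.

Two edge vectors: W-1→W-2 = (-293, 91, -232.2), W-1→W-3 = (23, 722, -736).
Normal n = (W-1→W-2) × (W-1→W-3) = (100672.4, -220988.6, -213639).
So ∂z/∂E = −n_x/n_z = 0.47123 and ∂z/∂N = −n_y/n_z = −1.03440.
Gradient magnitude |∇z| = √(a² + b²) = √(0.22205 + 1.06999) = 1.13668.
True dip = arctan(1.13668) = 48.7°, dipping toward NNW (azimuth ≈ 336°).

48.7°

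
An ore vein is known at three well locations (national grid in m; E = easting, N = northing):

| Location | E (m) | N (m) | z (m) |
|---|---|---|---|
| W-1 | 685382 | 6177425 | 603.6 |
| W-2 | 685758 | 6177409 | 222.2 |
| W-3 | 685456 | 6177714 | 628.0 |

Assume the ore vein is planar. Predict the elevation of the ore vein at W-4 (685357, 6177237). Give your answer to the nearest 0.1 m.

Two edge vectors: W-1→W-2 = (376, -16, -381.4), W-1→W-3 = (74, 289, 24.4).
Normal n = (W-1→W-2) × (W-1→W-3) = (109834.2, -37398, 109848).
So ∂z/∂E = −n_x/n_z = −0.999874372 and ∂z/∂N = −n_y/n_z = 0.340452261.
Intercept c from W-1: 603.6 + 685295.90 − 2103118.31 = −1417218.81.
At (685357, 6177237): z = −685270.9 + 2103054.3 − 1417218.81 = 564.6 m.

564.6 m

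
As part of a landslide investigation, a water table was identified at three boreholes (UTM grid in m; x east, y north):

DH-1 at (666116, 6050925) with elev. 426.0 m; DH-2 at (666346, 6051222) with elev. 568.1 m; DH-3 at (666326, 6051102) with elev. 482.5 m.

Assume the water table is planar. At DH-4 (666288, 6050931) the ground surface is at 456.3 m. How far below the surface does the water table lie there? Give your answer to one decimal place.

Two edge vectors: DH-1→DH-2 = (230, 297, 142.1), DH-1→DH-3 = (210, 177, 56.5).
Normal n = (DH-1→DH-2) × (DH-1→DH-3) = (-8371.2, 16846, -21660).
So ∂z/∂x = −n_x/n_z = −0.386481994 and ∂z/∂y = −n_y/n_z = 0.777746999.
Intercept c from DH-1: 426 + 257441.84 − 4706088.76 = −4448220.92.
At (666288, 6050931): z_contact = −257508.32 + 4706093.43 − 4448220.92 = 364.19 m.
Depth below ground = 456.3 − 364.19 = 92.1 m.

92.1 m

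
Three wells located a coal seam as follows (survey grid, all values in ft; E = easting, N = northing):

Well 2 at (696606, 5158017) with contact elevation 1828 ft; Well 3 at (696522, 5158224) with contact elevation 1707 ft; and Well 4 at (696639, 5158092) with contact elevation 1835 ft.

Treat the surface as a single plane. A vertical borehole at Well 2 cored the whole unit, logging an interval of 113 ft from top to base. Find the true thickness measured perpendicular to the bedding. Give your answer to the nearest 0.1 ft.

86.4 ft

Two edge vectors: Well 2→Well 3 = (-84, 207, -121), Well 2→Well 4 = (33, 75, 7).
Normal n = (Well 2→Well 3) × (Well 2→Well 4) = (10524, -3405, -13131).
So ∂z/∂E = −n_x/n_z = 0.80146 and ∂z/∂N = −n_y/n_z = −0.25931.
|∇z| = √(a²+b²) = 0.84237, so dip δ = arctan(0.84237) = 40.11°.
True thickness = vertical thickness × cos δ = 113 × cos 40.11° = 86.4 ft.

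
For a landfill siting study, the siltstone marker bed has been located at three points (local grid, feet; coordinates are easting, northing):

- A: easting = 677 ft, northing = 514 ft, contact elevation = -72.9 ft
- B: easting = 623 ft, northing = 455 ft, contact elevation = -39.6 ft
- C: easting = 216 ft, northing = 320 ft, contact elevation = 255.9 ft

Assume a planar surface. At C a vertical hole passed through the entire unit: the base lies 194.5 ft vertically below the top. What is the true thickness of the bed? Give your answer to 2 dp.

Two edge vectors: A→B = (-54, -59, 33.3), A→C = (-461, -194, 328.8).
Normal n = (A→B) × (A→C) = (-12939, 2403.9, -16723).
So ∂z/∂easting = −n_x/n_z = −0.77372 and ∂z/∂northing = −n_y/n_z = 0.14375.
|∇z| = √(a²+b²) = 0.78696, so dip δ = arctan(0.78696) = 38.20°.
True thickness = vertical thickness × cos δ = 194.5 × cos 38.20° = 152.85 ft.

152.85 ft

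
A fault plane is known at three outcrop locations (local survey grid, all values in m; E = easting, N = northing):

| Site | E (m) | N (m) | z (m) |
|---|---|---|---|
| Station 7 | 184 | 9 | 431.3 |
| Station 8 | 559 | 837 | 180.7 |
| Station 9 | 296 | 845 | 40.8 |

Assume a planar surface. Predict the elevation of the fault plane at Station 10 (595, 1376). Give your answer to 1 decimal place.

Two edge vectors: Station 7→Station 8 = (375, 828, -250.6), Station 7→Station 9 = (112, 836, -390.5).
Normal n = (Station 7→Station 8) × (Station 7→Station 9) = (-113832.4, 118370.3, 220764).
So ∂z/∂E = −n_x/n_z = 0.515629 and ∂z/∂N = −n_y/n_z = −0.536185.
Intercept c from Station 7: 431.3 − 94.88 + 4.83 = 341.25.
At (595, 1376): z = 306.8 − 737.8 + 341.25 = -89.7 m.

-89.7 m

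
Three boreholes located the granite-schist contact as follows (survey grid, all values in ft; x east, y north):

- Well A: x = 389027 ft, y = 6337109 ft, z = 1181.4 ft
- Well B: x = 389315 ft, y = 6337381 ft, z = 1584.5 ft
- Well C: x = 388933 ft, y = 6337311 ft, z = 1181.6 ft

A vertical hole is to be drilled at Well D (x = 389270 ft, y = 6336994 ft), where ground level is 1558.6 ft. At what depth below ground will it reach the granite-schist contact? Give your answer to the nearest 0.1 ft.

Let the plane be z = a·x + b·y + c.
Well B−Well A: 288a + 272b = 403.1;  Well C−Well A: −94a + 202b = 0.2.
Solving gives a = 0.971673194, b = 0.453154853.
Then c = 1181.4 − a·389027 − b·6337109 = −3248517.40.
At (389270, 6336994): z_contact = 378243.22 + 2871639.58 − 3248517.40 = 1365.40 ft.
Depth below ground = 1558.6 − 1365.40 = 193.2 ft.

193.2 ft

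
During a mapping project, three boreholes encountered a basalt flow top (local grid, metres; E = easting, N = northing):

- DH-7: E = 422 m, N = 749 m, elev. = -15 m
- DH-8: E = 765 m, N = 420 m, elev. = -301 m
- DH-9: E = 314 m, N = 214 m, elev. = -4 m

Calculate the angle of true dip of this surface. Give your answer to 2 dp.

Two edge vectors: DH-7→DH-8 = (343, -329, -286), DH-7→DH-9 = (-108, -535, 11).
Normal n = (DH-7→DH-8) × (DH-7→DH-9) = (-156629, 27115, -219037).
So ∂z/∂E = −n_x/n_z = −0.71508 and ∂z/∂N = −n_y/n_z = 0.12379.
Gradient magnitude |∇z| = √(a² + b²) = √(0.51134 + 0.01532) = 0.72572.
True dip = arctan(0.72572) = 35.97°, dipping toward E (azimuth ≈ 100°).

35.97°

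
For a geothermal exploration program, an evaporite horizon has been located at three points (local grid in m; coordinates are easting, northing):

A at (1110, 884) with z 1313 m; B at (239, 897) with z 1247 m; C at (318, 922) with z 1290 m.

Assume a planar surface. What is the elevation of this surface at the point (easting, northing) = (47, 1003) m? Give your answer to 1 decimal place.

Two edge vectors: A→B = (-871, 13, -66), A→C = (-792, 38, -23).
Normal n = (A→B) × (A→C) = (2209, 32239, -22802).
So ∂z/∂easting = −n_x/n_z = 0.096877 and ∂z/∂northing = −n_y/n_z = 1.413867.
Intercept c from A: 1313 − 107.53 − 1249.86 = −44.39.
At (47, 1003): z = 4.6 + 1418.1 − 44.39 = 1378.3 m.

1378.3 m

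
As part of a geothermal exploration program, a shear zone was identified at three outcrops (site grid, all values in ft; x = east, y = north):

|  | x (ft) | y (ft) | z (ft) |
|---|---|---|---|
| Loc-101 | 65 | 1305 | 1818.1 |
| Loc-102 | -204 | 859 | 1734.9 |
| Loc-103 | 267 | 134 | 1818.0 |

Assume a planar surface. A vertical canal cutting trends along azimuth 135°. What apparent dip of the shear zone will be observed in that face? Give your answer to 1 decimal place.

Let the plane be z = a·x + b·y + c.
Loc-102−Loc-101: −269a − 446b = −83.2;  Loc-103−Loc-101: 202a − 1171b = −0.1.
Solving gives a = 0.24040, b = 0.04155.
Unit vector along 135° is (sin 135°, cos 135°) = (0.7071, -0.7071).
Slope in that direction = a·(0.7071) + b·(-0.7071) = 0.14060.
Apparent dip = arctan|0.14060| = 8.0° (true dip is 13.7°, so apparent ≤ true as expected).

8.0°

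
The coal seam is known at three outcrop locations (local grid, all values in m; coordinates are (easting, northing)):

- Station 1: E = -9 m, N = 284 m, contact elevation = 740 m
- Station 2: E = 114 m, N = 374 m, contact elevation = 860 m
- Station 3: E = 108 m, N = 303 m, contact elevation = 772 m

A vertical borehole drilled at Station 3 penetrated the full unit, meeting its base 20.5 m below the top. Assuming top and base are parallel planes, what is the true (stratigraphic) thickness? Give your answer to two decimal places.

Let the plane be z = a·E + b·N + c.
Station 2−Station 1: 123a + 90b = 120;  Station 3−Station 1: 117a + 19b = 32.
Solving gives a = 0.07323, b = 1.23325.
|∇z| = √(a²+b²) = 1.23542, so dip δ = arctan(1.23542) = 51.01°.
True thickness = vertical thickness × cos δ = 20.5 × cos 51.01° = 12.90 m.

12.90 m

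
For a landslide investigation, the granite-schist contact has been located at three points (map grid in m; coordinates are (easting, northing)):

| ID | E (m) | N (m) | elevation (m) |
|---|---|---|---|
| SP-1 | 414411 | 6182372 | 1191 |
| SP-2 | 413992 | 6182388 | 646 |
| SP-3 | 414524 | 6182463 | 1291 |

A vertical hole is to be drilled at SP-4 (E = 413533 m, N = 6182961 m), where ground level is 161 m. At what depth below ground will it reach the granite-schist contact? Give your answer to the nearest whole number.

Let the plane be z = a·E + b·N + c.
SP-2−SP-1: −419a + 16b = −545;  SP-3−SP-1: 113a + 91b = 100.
Solving gives a = 1.28189398, b = −0.49290132.
Then c = 1191 − a·414411 − b·6182372 = 2517259.35.
At (413533, 6182961): z_contact = 530105.5 − 3047589.6 + 2517259.35 = -224.8 m.
Depth below ground = 161 − (-224.8) = 386 m.

386 m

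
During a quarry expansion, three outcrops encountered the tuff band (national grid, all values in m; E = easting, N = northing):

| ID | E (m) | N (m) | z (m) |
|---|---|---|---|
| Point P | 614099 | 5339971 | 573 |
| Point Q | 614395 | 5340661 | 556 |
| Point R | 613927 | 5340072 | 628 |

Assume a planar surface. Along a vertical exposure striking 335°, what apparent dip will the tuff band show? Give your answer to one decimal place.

11.0°

Let the plane be z = a·E + b·N + c.
Point Q−Point P: 296a + 690b = −17;  Point R−Point P: −172a + 101b = 55.
Solving gives a = −0.26698, b = 0.08989.
Unit vector along 335° is (sin 335°, cos 335°) = (-0.4226, 0.9063).
Slope in that direction = a·(-0.4226) + b·(0.9063) = 0.19430.
Apparent dip = arctan|0.19430| = 11.0° (true dip is 15.7°, so apparent ≤ true as expected).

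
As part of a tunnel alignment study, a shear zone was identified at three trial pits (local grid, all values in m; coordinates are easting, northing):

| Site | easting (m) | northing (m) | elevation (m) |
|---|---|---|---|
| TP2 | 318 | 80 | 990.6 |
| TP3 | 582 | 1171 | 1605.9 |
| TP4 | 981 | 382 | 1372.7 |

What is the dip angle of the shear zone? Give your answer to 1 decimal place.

Let the plane be z = a·easting + b·northing + c.
TP3−TP2: 264a + 1091b = 615.3;  TP4−TP2: 663a + 302b = 382.1.
Solving gives a = 0.35899, b = 0.47711.
Gradient magnitude |∇z| = √(a² + b²) = √(0.12888 + 0.22763) = 0.59708.
True dip = arctan(0.59708) = 30.8°, dipping toward SW (azimuth ≈ 217°).

30.8°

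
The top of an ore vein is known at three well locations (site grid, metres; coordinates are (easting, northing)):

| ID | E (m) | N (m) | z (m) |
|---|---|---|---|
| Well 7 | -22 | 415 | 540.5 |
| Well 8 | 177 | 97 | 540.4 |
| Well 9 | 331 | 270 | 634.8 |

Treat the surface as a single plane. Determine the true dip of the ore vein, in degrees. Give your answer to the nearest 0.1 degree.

23.0°

Let the plane be z = a·E + b·N + c.
Well 8−Well 7: 199a − 318b = −0.1;  Well 9−Well 7: 353a − 145b = 94.3.
Solving gives a = 0.35974, b = 0.22543.
Gradient magnitude |∇z| = √(a² + b²) = √(0.12941 + 0.05082) = 0.42454.
True dip = arctan(0.42454) = 23.0°, dipping toward WSW (azimuth ≈ 238°).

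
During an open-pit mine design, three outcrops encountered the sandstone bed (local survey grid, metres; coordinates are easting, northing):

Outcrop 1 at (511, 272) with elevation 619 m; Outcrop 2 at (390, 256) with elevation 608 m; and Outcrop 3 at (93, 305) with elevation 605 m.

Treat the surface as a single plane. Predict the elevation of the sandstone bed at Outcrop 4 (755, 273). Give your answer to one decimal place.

632.7 m

Let the plane be z = a·easting + b·northing + c.
Outcrop 2−Outcrop 1: −121a − 16b = −11;  Outcrop 3−Outcrop 1: −418a + 33b = −14.
Solving gives a = 0.05496, b = 0.27188.
Then c = 619 − a·511 − b·272 = 516.96.
At (755, 273): z = 41.5 + 74.2 + 516.96 = 632.7 m.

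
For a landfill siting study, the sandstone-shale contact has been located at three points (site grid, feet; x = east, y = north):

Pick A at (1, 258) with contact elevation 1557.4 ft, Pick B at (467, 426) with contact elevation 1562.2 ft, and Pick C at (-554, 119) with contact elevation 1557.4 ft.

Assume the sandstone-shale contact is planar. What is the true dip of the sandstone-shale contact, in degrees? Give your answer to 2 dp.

5.51°

Let the plane be z = a·x + b·y + c.
Pick B−Pick A: 466a + 168b = 4.8;  Pick C−Pick A: −555a − 139b = 0.
Solving gives a = −0.02344, b = 0.09359.
Gradient magnitude |∇z| = √(a² + b²) = √(0.00055 + 0.00876) = 0.09648.
True dip = arctan(0.09648) = 5.51°, dipping toward SSE (azimuth ≈ 166°).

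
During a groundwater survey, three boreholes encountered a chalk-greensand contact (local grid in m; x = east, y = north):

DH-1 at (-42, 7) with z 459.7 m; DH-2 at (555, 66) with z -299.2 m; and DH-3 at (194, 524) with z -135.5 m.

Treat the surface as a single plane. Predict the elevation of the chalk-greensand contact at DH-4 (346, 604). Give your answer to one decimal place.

Let the plane be z = a·x + b·y + c.
DH-2−DH-1: 597a + 59b = −758.9;  DH-3−DH-1: 236a + 517b = −595.2.
Solving gives a = −1.21209, b = −0.59796.
Then c = 459.7 − a·-42 − b·7 = 412.98.
At (346, 604): z = −419.4 − 361.2 + 412.98 = -367.6 m.

-367.6 m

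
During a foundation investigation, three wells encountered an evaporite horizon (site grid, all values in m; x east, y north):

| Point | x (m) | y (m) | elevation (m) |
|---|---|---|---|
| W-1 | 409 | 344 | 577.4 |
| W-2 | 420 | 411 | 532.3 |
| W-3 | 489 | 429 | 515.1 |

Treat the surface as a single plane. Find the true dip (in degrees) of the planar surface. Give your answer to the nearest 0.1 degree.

Let the plane be z = a·x + b·y + c.
W-2−W-1: 11a + 67b = −45.1;  W-3−W-1: 80a + 85b = −62.3.
Solving gives a = −0.07697, b = −0.66050.
Gradient magnitude |∇z| = √(a² + b²) = √(0.00592 + 0.43626) = 0.66497.
True dip = arctan(0.66497) = 33.6°, dipping toward N (azimuth ≈ 007°).

33.6°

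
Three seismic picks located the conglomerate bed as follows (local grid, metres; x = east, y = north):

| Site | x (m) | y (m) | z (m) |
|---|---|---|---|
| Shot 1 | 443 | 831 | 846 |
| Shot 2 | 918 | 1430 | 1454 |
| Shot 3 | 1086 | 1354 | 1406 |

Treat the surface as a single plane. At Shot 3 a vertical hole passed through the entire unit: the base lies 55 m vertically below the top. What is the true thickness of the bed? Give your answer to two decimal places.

Let the plane be z = a·x + b·y + c.
Shot 2−Shot 1: 475a + 599b = 608;  Shot 3−Shot 1: 643a + 523b = 560.
Solving gives a = 0.12767, b = 0.91379.
|∇z| = √(a²+b²) = 0.92266, so dip δ = arctan(0.92266) = 42.70°.
True thickness = vertical thickness × cos δ = 55 × cos 42.70° = 40.42 m.

40.42 m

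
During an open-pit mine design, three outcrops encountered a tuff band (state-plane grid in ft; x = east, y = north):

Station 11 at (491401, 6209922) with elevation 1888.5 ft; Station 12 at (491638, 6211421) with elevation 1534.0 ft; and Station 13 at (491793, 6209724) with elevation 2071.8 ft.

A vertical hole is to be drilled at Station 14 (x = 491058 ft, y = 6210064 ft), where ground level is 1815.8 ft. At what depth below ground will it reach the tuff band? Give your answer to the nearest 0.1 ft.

78.7 ft

Let the plane be z = a·x + b·y + c.
Station 12−Station 11: 237a + 1499b = −354.5;  Station 13−Station 11: 392a − 198b = 183.3.
Solving gives a = 0.322403055, b = −0.287464659.
Then c = 1888.5 − a·491401 − b·6209922 = 1628592.43.
At (491058, 6210064): z_contact = 158318.60 − 1785173.93 + 1628592.43 = 1737.10 ft.
Depth below ground = 1815.8 − 1737.10 = 78.7 ft.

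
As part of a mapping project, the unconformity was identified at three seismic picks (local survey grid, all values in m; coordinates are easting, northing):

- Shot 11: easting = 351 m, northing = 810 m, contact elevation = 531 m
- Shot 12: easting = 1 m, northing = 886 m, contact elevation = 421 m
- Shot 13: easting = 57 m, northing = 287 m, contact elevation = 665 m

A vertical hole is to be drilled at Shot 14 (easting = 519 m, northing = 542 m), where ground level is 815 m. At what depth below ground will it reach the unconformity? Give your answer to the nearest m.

142 m

Let the plane be z = a·easting + b·northing + c.
Shot 12−Shot 11: −350a + 76b = −110;  Shot 13−Shot 11: −294a − 523b = 134.
Solving gives a = 0.23051, b = −0.38580.
Then c = 531 − a·351 − b·810 = 762.58.
At (519, 542): z_contact = 119.6 − 209.1 + 762.58 = 673.1 m.
Depth below ground = 815 − 673.1 = 142 m.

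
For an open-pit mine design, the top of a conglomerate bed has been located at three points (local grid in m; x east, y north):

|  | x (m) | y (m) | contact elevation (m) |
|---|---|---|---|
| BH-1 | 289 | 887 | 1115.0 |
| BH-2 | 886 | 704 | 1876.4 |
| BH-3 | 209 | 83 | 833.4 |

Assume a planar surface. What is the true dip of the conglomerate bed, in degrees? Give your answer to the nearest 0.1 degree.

Let the plane be z = a·x + b·y + c.
BH-2−BH-1: 597a − 183b = 761.4;  BH-3−BH-1: −80a − 804b = −281.6.
Solving gives a = 1.34181, b = 0.21674.
Gradient magnitude |∇z| = √(a² + b²) = √(1.80046 + 0.04697) = 1.35920.
True dip = arctan(1.35920) = 53.7°, dipping toward W (azimuth ≈ 261°).

53.7°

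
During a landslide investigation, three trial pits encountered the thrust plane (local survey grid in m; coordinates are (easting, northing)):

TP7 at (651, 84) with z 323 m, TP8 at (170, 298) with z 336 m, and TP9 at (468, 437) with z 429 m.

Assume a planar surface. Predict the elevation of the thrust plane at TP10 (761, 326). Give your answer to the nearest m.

Two edge vectors: TP7→TP8 = (-481, 214, 13), TP7→TP9 = (-183, 353, 106).
Normal n = (TP7→TP8) × (TP7→TP9) = (18095, 48607, -130631).
So ∂z/∂E = −n_x/n_z = 0.13852 and ∂z/∂N = −n_y/n_z = 0.37209.
Intercept c from TP7: 323 − 90.18 − 31.26 = 201.57.
At (761, 326): z = 105.4 + 121.3 + 201.57 = 428.3 m.

428 m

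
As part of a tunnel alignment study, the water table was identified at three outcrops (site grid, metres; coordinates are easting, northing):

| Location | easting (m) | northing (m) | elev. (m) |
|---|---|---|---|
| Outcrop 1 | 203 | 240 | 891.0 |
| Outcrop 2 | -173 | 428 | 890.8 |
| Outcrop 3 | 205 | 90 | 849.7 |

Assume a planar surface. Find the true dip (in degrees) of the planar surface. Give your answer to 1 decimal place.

Two edge vectors: Outcrop 1→Outcrop 2 = (-376, 188, -0.2), Outcrop 1→Outcrop 3 = (2, -150, -41.3).
Normal n = (Outcrop 1→Outcrop 2) × (Outcrop 1→Outcrop 3) = (-7794.4, -15529.2, 56024).
So ∂z/∂easting = −n_x/n_z = 0.13913 and ∂z/∂northing = −n_y/n_z = 0.27719.
Gradient magnitude |∇z| = √(a² + b²) = √(0.01936 + 0.07683) = 0.31014.
True dip = arctan(0.31014) = 17.2°, dipping toward SSW (azimuth ≈ 207°).

17.2°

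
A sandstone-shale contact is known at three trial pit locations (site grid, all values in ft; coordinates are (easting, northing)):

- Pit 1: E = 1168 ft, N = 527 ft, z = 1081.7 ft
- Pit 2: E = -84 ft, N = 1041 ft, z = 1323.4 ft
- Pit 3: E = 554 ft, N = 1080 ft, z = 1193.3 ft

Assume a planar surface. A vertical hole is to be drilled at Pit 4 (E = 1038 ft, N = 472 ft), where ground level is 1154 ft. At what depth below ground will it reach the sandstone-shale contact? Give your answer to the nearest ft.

Two edge vectors: Pit 1→Pit 2 = (-1252, 514, 241.7), Pit 1→Pit 3 = (-614, 553, 111.6).
Normal n = (Pit 1→Pit 2) × (Pit 1→Pit 3) = (-76297.7, -8680.6, -376760).
So ∂z/∂E = −n_x/n_z = −0.20251 and ∂z/∂N = −n_y/n_z = −0.02304.
Intercept c from Pit 1: 1081.7 + 236.53 + 12.14 = 1330.37.
At (1038, 472): z_contact = −210.2 − 10.9 + 1330.37 = 1109.3 ft.
Depth below ground = 1154 − 1109.3 = 45 ft.

45 ft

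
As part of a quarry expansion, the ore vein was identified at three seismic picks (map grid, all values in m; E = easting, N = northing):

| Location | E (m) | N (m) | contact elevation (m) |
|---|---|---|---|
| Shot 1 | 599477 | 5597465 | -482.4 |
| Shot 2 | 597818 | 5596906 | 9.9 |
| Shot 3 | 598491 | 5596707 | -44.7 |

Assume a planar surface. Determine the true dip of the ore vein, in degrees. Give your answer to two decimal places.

Two edge vectors: Shot 1→Shot 2 = (-1659, -559, 492.3), Shot 1→Shot 3 = (-986, -758, 437.7).
Normal n = (Shot 1→Shot 2) × (Shot 1→Shot 3) = (128489.1, 240736.5, 706348).
So ∂z/∂E = −n_x/n_z = −0.18191 and ∂z/∂N = −n_y/n_z = −0.34082.
Gradient magnitude |∇z| = √(a² + b²) = √(0.03309 + 0.11616) = 0.38633.
True dip = arctan(0.38633) = 21.12°, dipping toward NNE (azimuth ≈ 028°).

21.12°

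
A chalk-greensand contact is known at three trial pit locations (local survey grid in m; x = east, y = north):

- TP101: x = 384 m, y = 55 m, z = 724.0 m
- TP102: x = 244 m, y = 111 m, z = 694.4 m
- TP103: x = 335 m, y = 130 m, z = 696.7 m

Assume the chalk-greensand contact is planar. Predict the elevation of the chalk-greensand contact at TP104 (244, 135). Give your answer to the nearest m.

Let the plane be z = a·x + b·y + c.
TP102−TP101: −140a + 56b = −29.6;  TP103−TP101: −49a + 75b = −27.3.
Solving gives a = 0.08912, b = −0.30578.
Then c = 724 − a·384 − b·55 = 706.60.
At (244, 135): z = 21.7 − 41.3 + 706.60 = 687.1 m.

687 m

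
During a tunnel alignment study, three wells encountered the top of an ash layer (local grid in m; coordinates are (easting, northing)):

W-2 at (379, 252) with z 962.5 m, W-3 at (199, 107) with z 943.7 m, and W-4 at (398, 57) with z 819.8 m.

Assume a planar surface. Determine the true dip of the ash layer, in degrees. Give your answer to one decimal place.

Two edge vectors: W-2→W-3 = (-180, -145, -18.8), W-2→W-4 = (19, -195, -142.7).
Normal n = (W-2→W-3) × (W-2→W-4) = (17025.5, -26043.2, 37855).
So ∂z/∂E = −n_x/n_z = −0.44976 and ∂z/∂N = −n_y/n_z = 0.68797.
Gradient magnitude |∇z| = √(a² + b²) = √(0.20228 + 0.47331) = 0.82194.
True dip = arctan(0.82194) = 39.4°, dipping toward SSE (azimuth ≈ 147°).

39.4°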